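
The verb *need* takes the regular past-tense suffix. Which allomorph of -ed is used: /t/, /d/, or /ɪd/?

The stem *need* ends in /t/ or /d/.
The -ed suffix is realized as /ɪd/ after /t, d/; as /t/ after other voiceless consonants; and as /d/ after other voiced sounds.
So -ed on *need* is pronounced /ɪd/.

/ɪd/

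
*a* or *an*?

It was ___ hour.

The indefinite article is chosen by the initial *sound* of the following word, not its spelling.
*hour* begins with the sound /aʊ/ (silent h) — a vowel sound.
So the article is *an*: It was an hour.

an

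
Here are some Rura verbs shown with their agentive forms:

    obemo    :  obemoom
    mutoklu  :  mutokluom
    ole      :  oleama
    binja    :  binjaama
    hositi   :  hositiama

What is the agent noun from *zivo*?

The alternation tracks the last vowel of the stem — -om when the last vowel of the stem is a rounded vowel (*obemo*, *mutoklu*); -ama when the last vowel of the stem is an unrounded vowel (*ole*, *binja*, *hositi*).
Since the last vowel of *zivo* is /o/ (a rounded vowel), it takes -om, giving *zivoom*.

zivoom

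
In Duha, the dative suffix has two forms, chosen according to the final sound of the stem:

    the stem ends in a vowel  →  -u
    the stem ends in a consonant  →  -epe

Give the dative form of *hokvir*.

hokvirepe

*hokvir* — final sound /r/ (a consonant) → -epe → *hokvirepe*.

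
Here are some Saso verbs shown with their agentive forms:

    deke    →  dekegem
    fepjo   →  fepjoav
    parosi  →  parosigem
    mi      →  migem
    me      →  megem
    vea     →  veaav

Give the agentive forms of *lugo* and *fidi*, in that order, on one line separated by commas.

lugoav, fidigem

Looking at the last vowel of each stem: -gem when the last vowel of the stem is a front vowel (*deke*, *parosi*, *mi*, *me*); -av when the last vowel of the stem is a back vowel (*fepjo*, *vea*).
The last vowel of *lugo* is /o/, which is a back vowel, so the suffix is -av, giving *lugoav*.
*fidi* — last vowel /i/ (a front vowel) → -gem → *fidigem*.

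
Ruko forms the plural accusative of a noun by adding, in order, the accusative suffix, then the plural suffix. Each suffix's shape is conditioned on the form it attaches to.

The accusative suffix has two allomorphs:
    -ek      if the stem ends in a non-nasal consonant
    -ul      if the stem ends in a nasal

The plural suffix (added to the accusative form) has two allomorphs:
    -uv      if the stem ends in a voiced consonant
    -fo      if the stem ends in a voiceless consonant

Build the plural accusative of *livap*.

livapekfo

*livap*: final consonant = /p/, non-nasal → -ek → *livapek*.
The accusative form *livapek* — final consonant /k/ (voiceless) → -fo → *livapekfo*.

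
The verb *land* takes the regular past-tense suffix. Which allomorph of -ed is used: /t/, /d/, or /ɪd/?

The stem *land* ends in /t/ or /d/.
The -ed suffix is realized as /ɪd/ after /t, d/; as /t/ after other voiceless consonants; and as /d/ after other voiced sounds.
So -ed on *land* is pronounced /ɪd/.

/ɪd/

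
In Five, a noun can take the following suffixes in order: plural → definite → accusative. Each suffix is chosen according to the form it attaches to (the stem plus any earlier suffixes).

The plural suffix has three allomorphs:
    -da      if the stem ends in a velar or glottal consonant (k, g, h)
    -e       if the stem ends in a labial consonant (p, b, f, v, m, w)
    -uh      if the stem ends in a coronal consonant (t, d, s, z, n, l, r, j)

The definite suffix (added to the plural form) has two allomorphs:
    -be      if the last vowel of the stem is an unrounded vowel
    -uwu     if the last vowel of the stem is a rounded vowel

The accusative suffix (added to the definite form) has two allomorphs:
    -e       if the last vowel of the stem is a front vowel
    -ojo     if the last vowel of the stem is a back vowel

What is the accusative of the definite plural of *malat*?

*malat*: final consonant = /t/, coronal → -uh → *malatuh*.
The last vowel of the plural form *malatuh* is /u/, which is a rounded vowel, so the definite suffix is -uwu, giving *malatuhuwu*.
The definite form *malatuhuwu* — last vowel /u/ (a back vowel) → -ojo → *malatuhuwuojo*.

malatuhuwuojo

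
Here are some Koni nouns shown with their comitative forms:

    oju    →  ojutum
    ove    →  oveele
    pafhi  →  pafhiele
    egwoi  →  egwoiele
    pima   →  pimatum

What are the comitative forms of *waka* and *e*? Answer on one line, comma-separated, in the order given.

The alternation tracks the last vowel of the stem — -ele when the last vowel of the stem is a front vowel (*ove*, *pafhi*, *egwoi*); -tum when the last vowel of the stem is a back vowel (*oju*, *pima*).
*waka*: last vowel = /a/, a back vowel → -tum → *wakatum*.
*e* — last vowel /e/ (a front vowel) → -ele → *eele*.

wakatum, eele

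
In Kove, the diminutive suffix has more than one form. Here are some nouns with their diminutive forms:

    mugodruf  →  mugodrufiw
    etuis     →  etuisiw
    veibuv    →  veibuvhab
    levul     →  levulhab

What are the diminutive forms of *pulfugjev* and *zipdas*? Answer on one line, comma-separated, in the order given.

The pattern is voicing of the final consonant: -iw when the stem ends in a voiceless consonant (*mugodruf*, *etuis*); -hab when the stem ends in a voiced consonant (*veibuv*, *levul*).
The final consonant of *pulfugjev* is /v/, which is voiced, so the suffix is -hab, giving *pulfugjevhab*.
Since the final consonant of *zipdas* is /s/ (voiceless), it takes -iw, giving *zipdasiw*.

pulfugjevhab, zipdasiw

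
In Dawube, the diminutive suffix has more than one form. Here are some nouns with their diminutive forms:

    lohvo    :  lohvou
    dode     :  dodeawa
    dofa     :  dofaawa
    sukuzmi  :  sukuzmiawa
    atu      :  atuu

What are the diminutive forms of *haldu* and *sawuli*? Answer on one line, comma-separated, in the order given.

halduu, sawuliawa

Looking at the last vowel of each stem: -u when the last vowel of the stem is a rounded vowel (*lohvo*, *atu*); -awa when the last vowel of the stem is an unrounded vowel (*dode*, *dofa*, *sukuzmi*).
Since the last vowel of *haldu* is /u/ (a rounded vowel), it takes -u, giving *halduu*.
The last vowel of *sawuli* is /i/, which is an unrounded vowel, so the suffix is -awa, giving *sawuliawa*.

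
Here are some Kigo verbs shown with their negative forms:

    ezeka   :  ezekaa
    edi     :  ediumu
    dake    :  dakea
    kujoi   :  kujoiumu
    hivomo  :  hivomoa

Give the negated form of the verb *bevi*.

beviumu

The suffix is conditioned by the last vowel: -umu when the last vowel of the stem is a high vowel (*edi*, *kujoi*); -a when the last vowel of the stem is a non-high vowel (*ezeka*, *dake*, *hivomo*).
The last vowel of *bevi* is /i/, which is a high vowel, so the suffix is -umu, giving *beviumu*.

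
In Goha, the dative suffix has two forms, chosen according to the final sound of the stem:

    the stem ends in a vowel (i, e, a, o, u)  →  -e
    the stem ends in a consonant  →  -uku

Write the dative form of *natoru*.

Since the final sound of *natoru* is /u/ (a vowel), it takes -e, giving *natorue*.

natorue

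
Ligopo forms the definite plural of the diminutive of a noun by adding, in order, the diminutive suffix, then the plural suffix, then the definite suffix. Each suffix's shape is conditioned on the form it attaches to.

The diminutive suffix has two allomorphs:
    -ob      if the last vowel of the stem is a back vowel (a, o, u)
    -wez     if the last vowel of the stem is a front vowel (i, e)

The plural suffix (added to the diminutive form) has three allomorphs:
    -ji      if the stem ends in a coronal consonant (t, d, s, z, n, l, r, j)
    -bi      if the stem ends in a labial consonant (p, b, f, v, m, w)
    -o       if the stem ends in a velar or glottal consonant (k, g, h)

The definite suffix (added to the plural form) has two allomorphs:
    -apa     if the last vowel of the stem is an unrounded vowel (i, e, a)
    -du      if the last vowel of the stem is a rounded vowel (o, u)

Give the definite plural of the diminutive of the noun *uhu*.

*uhu* — last vowel /u/ (a back vowel) → -ob → *uhuob*.
The final consonant of the diminutive form *uhuob* is /b/, which is labial, so the plural suffix is -bi, giving *uhuobbi*.
The last vowel of the plural form *uhuobbi* is /i/, which is an unrounded vowel, so the definite suffix is -apa, giving *uhuobbiapa*.

uhuobbiapa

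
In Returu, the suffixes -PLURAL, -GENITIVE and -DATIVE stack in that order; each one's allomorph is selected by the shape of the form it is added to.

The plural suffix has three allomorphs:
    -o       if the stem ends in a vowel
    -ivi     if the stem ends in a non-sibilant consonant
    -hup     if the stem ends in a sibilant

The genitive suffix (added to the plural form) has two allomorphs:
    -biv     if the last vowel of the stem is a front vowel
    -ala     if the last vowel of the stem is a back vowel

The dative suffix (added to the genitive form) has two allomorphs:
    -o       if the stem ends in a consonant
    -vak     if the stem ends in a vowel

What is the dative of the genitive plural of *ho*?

*ho* — final sound /o/ (a vowel) → -o → *hoo*.
Since the last vowel of the plural form *hoo* is /o/ (a back vowel), it takes -ala, giving *hooala*.
The genitive form *hooala*: final sound = /a/, a vowel → -vak → *hooalavak*.

hooalavak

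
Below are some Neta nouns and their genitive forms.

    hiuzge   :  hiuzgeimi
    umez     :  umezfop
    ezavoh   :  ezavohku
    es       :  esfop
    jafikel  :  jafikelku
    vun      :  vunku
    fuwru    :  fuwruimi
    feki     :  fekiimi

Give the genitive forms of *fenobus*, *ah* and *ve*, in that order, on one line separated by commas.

fenobusfop, ahku, veimi

The alternation tracks the final sound of the stem — -fop when the stem ends in a sibilant (*umez*, *es*); -ku when the stem ends in a non-sibilant consonant (*ezavoh*, *jafikel*, *vun*); -imi when the stem ends in a vowel (*hiuzge*, *fuwru*, *feki*).
Since the final sound of *fenobus* is /s/ (a sibilant), it takes -fop, giving *fenobusfop*.
*ah* — final sound /h/ (a non-sibilant consonant) → -ku → *ahku*.
The final sound of *ve* is /e/, which is a vowel, so the suffix is -imi, giving *veimi*.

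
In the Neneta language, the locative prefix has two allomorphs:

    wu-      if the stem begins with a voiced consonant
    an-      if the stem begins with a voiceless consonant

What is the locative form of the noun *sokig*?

Since the first consonant of *sokig* is /s/ (voiceless), it takes an-, giving *ansokig*.

ansokig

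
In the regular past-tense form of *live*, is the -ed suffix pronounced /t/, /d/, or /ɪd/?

The stem *live* ends in a voiced sound other than /d/.
The -ed suffix is realized as /ɪd/ after /t, d/; as /t/ after other voiceless consonants; and as /d/ after other voiced sounds.
So -ed on *live* is pronounced /d/.

/d/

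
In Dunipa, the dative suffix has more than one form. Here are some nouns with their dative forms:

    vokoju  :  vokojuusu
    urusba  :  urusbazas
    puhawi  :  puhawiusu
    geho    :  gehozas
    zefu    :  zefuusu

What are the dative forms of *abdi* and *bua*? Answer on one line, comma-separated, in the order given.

The pattern is height harmony: -usu when the last vowel of the stem is a high vowel (*vokoju*, *puhawi*, *zefu*); -zas when the last vowel of the stem is a non-high vowel (*urusba*, *geho*).
The last vowel of *abdi* is /i/, which is a high vowel, so the suffix is -usu, giving *abdiusu*.
Since the last vowel of *bua* is /a/ (a non-high vowel), it takes -zas, giving *buazas*.

abdiusu, buazas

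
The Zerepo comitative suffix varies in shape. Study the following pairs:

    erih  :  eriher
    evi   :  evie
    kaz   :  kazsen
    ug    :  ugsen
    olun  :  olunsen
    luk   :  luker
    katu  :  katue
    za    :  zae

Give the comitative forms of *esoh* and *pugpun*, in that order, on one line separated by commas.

esoher, pugpunsen

The alternation tracks the final sound of the stem — -er when the stem ends in a voiceless consonant (*erih*, *luk*); -sen when the stem ends in a voiced consonant (*kaz*, *ug*, *olun*); -e when the stem ends in a vowel (*evi*, *katu*, *za*).
*esoh* — final sound /h/ (a voiceless consonant) → -er → *esoher*.
*pugpun*: final sound = /n/, a voiced consonant → -sen → *pugpunsen*.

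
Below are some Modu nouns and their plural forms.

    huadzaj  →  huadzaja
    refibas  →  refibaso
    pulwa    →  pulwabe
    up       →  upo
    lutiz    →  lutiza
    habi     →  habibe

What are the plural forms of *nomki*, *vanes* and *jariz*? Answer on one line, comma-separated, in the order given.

The alternation tracks the final sound of the stem — -o when the stem ends in a voiceless consonant (*refibas*, *up*); -a when the stem ends in a voiced consonant (*huadzaj*, *lutiz*); -be when the stem ends in a vowel (*pulwa*, *habi*).
The final sound of *nomki* is /i/, which is a vowel, so the suffix is -be, giving *nomkibe*.
The final sound of *vanes* is /s/, which is a voiceless consonant, so the suffix is -o, giving *vaneso*.
*jariz*: final sound = /z/, a voiced consonant → -a → *jariza*.

nomkibe, vaneso, jariza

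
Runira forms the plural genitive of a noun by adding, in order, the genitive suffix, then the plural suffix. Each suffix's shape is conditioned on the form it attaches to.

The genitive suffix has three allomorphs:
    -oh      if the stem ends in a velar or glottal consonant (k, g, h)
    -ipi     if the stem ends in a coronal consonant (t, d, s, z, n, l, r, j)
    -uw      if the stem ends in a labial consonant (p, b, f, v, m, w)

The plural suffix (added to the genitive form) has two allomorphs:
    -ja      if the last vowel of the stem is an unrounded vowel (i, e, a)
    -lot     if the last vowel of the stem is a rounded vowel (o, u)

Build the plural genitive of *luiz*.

The final consonant of *luiz* is /z/, which is coronal, so the genitive suffix is -ipi, giving *luizipi*.
The genitive form *luizipi* — last vowel /i/ (an unrounded vowel) → -ja → *luizipija*.

luizipija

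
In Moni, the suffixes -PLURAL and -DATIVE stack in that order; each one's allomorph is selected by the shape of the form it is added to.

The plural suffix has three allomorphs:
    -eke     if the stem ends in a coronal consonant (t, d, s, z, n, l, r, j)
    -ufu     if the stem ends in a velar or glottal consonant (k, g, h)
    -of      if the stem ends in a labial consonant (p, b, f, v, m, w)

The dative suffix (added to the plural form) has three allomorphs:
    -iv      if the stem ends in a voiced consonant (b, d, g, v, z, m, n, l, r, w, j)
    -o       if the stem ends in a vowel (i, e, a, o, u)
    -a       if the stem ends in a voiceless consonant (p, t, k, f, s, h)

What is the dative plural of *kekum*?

*kekum*: final consonant = /m/, labial → -of → *kekumof*.
The plural form *kekumof*: final sound = /f/, a voiceless consonant → -a → *kekumofa*.

kekumofa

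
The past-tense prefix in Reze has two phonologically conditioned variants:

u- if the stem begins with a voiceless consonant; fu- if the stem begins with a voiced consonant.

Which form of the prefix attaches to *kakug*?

u-

Since the first consonant of *kakug* is /k/ (voiceless), it takes u-.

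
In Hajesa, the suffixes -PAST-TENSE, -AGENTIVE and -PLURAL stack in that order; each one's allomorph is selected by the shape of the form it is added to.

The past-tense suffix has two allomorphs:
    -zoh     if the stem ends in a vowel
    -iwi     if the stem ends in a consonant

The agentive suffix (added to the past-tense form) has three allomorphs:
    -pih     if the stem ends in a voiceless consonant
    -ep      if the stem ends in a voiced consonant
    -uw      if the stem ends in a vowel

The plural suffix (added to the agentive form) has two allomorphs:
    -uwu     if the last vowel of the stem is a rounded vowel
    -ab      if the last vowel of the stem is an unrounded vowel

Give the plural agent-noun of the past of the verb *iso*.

isozohpihab

*iso* — final sound /o/ (a vowel) → -zoh → *isozoh*.
Since the final sound of the past-tense form *isozoh* is /h/ (a voiceless consonant), it takes -pih, giving *isozohpih*.
The last vowel of the agentive form *isozohpih* is /i/, which is an unrounded vowel, so the plural suffix is -ab, giving *isozohpihab*.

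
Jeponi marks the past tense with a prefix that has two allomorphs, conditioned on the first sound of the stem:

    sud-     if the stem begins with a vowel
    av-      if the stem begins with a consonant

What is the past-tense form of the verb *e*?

sude

The first sound of *e* is /e/, which is a vowel, so the prefix is sud-, giving *sude*.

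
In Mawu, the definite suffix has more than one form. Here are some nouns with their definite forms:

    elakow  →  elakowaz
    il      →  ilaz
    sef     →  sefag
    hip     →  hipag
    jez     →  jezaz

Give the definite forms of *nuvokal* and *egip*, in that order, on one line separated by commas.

The pattern is voicing of the final consonant: -ag when the stem ends in a voiceless consonant (*sef*, *hip*); -az when the stem ends in a voiced consonant (*elakow*, *il*, *jez*).
*nuvokal*: final consonant = /l/, voiced → -az → *nuvokalaz*.
The final consonant of *egip* is /p/, which is voiceless, so the suffix is -ag, giving *egipag*.

nuvokalaz, egipag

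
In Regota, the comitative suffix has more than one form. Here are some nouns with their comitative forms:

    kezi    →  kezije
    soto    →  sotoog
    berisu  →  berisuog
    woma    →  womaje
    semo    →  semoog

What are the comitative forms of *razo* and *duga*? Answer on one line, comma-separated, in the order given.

razoog, dugaje

Looking at the last vowel of each stem: -og when the last vowel of the stem is a rounded vowel (*soto*, *berisu*, *semo*); -je when the last vowel of the stem is an unrounded vowel (*kezi*, *woma*).
The last vowel of *razo* is /o/, which is a rounded vowel, so the suffix is -og, giving *razoog*.
Since the last vowel of *duga* is /a/ (an unrounded vowel), it takes -je, giving *dugaje*.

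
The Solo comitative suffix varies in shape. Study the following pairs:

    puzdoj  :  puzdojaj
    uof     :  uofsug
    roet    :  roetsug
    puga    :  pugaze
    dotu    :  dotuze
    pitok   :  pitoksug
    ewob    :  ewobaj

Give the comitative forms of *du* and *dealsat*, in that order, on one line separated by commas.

duze, dealsatsug

The suffix is conditioned by the final sound: -sug when the stem ends in a voiceless consonant (*uof*, *roet*, *pitok*); -aj when the stem ends in a voiced consonant (*puzdoj*, *ewob*); -ze when the stem ends in a vowel (*puga*, *dotu*).
The final sound of *du* is /u/, which is a vowel, so the suffix is -ze, giving *duze*.
The final sound of *dealsat* is /t/, which is a voiceless consonant, so the suffix is -sug, giving *dealsatsug*.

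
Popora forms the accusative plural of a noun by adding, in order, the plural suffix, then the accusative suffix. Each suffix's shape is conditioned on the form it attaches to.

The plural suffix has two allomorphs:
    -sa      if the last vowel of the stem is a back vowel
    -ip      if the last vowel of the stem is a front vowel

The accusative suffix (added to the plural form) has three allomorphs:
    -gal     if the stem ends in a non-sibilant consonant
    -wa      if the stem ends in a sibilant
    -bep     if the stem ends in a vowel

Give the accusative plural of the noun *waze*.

wazeipgal

The last vowel of *waze* is /e/, which is a front vowel, so the plural suffix is -ip, giving *wazeip*.
The final sound of the plural form *wazeip* is /p/, which is a non-sibilant consonant, so the accusative suffix is -gal, giving *wazeipgal*.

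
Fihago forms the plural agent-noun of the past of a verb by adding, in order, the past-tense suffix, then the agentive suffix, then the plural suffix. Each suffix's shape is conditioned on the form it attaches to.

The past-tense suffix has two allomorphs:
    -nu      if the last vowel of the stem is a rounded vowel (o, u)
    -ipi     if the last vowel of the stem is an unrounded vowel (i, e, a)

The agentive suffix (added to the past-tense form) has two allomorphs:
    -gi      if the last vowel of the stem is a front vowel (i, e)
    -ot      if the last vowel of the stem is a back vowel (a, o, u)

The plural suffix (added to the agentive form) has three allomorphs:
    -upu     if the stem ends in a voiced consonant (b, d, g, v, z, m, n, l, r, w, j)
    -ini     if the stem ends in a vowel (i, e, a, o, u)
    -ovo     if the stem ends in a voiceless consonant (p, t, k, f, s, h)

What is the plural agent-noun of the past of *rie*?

rieipigiini

The last vowel of *rie* is /e/, which is an unrounded vowel, so the past-tense suffix is -ipi, giving *rieipi*.
The past-tense form *rieipi* — last vowel /i/ (a front vowel) → -gi → *rieipigi*.
Since the final sound of the agentive form *rieipigi* is /i/ (a vowel), it takes -ini, giving *rieipigiini*.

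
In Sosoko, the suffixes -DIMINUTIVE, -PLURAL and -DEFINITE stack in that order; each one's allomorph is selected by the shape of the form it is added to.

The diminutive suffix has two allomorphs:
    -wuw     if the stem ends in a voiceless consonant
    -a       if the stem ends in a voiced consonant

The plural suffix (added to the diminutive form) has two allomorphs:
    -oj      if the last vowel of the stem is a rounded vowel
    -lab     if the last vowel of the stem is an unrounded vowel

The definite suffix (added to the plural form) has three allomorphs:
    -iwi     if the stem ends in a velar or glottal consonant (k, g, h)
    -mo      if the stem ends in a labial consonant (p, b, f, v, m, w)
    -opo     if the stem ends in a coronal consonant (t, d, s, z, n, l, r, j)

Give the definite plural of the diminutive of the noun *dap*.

The final consonant of *dap* is /p/, which is voiceless, so the diminutive suffix is -wuw, giving *dapwuw*.
The last vowel of the diminutive form *dapwuw* is /u/, which is a rounded vowel, so the plural suffix is -oj, giving *dapwuwoj*.
The plural form *dapwuwoj* — final consonant /j/ (coronal) → -opo → *dapwuwojopo*.

dapwuwojopo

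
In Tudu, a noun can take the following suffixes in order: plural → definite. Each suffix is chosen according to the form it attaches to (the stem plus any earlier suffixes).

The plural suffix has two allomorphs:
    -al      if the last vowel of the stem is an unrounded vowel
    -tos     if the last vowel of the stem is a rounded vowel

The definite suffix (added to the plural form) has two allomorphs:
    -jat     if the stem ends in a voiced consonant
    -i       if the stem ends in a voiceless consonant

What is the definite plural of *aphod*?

aphodtosi

Since the last vowel of *aphod* is /o/ (a rounded vowel), it takes -tos, giving *aphodtos*.
Since the final consonant of the plural form *aphodtos* is /s/ (voiceless), it takes -i, giving *aphodtosi*.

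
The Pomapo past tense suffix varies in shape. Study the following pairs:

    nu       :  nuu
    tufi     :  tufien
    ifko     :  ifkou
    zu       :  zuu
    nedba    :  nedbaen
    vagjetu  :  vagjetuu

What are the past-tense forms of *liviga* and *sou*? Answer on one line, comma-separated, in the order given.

livigaen, souu

The alternation tracks the last vowel of the stem — -u when the last vowel of the stem is a rounded vowel (*nu*, *ifko*, *zu*, *vagjetu*); -en when the last vowel of the stem is an unrounded vowel (*tufi*, *nedba*).
Since the last vowel of *liviga* is /a/ (an unrounded vowel), it takes -en, giving *livigaen*.
*sou*: last vowel = /u/, a rounded vowel → -u → *souu*.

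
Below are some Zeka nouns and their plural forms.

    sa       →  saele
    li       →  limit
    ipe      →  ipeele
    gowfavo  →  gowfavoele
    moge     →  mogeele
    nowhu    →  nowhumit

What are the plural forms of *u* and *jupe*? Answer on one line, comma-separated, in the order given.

umit, jupeele

Looking at the last vowel of each stem: -mit when the last vowel of the stem is a high vowel (*li*, *nowhu*); -ele when the last vowel of the stem is a non-high vowel (*sa*, *ipe*, *gowfavo*, *moge*).
The last vowel of *u* is /u/, which is a high vowel, so the suffix is -mit, giving *umit*.
*jupe*: last vowel = /e/, a non-high vowel → -ele → *jupeele*.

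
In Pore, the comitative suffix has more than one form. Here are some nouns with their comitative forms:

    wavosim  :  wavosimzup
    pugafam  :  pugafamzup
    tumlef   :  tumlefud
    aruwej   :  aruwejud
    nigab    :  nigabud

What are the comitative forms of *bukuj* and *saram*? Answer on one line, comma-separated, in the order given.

bukujud, saramzup

The pattern is nasality of the final consonant: -zup when the stem ends in a nasal (*wavosim*, *pugafam*); -ud when the stem ends in a non-nasal consonant (*tumlef*, *aruwej*, *nigab*).
The final consonant of *bukuj* is /j/, which is non-nasal, so the suffix is -ud, giving *bukujud*.
*saram* — final consonant /m/ (a nasal) → -zup → *saramzup*.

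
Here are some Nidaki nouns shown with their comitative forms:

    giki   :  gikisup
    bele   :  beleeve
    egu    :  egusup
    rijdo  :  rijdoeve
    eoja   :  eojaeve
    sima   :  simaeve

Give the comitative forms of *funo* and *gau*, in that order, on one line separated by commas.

The suffix is conditioned by the last vowel: -sup when the last vowel of the stem is a high vowel (*giki*, *egu*); -eve when the last vowel of the stem is a non-high vowel (*bele*, *rijdo*, *eoja*, *sima*).
*funo* — last vowel /o/ (a non-high vowel) → -eve → *funoeve*.
Since the last vowel of *gau* is /u/ (a high vowel), it takes -sup, giving *gausup*.

funoeve, gausup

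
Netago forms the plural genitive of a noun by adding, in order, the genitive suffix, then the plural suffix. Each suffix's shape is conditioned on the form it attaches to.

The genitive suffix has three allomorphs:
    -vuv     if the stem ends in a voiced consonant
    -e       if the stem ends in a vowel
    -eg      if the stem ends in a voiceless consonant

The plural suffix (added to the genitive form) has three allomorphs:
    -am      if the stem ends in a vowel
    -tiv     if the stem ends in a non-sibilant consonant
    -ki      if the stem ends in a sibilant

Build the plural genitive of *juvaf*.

juvafegtiv

*juvaf* — final sound /f/ (a voiceless consonant) → -eg → *juvafeg*.
The final sound of the genitive form *juvafeg* is /g/, which is a non-sibilant consonant, so the plural suffix is -tiv, giving *juvafegtiv*.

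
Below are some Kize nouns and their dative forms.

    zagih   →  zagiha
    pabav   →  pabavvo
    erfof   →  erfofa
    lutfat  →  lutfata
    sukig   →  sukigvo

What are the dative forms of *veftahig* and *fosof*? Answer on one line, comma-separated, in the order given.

veftahigvo, fosofa

The pattern is voicing of the final consonant: -a when the stem ends in a voiceless consonant (*zagih*, *erfof*, *lutfat*); -vo when the stem ends in a voiced consonant (*pabav*, *sukig*).
*veftahig* — final consonant /g/ (voiced) → -vo → *veftahigvo*.
The final consonant of *fosof* is /f/, which is voiceless, so the suffix is -a, giving *fosofa*.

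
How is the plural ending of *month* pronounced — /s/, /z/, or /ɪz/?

/s/

The stem *month* ends in a voiceless non-sibilant consonant.
The plural suffix surfaces as /ɪz/ after sibilants, /s/ after other voiceless consonants, and /z/ after other voiced sounds.
So the plural -s on *month* is pronounced /s/.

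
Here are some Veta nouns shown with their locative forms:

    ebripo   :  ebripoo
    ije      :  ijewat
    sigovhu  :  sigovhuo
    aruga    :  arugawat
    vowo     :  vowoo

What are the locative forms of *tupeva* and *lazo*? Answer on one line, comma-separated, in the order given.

The suffix is conditioned by the last vowel: -o when the last vowel of the stem is a rounded vowel (*ebripo*, *sigovhu*, *vowo*); -wat when the last vowel of the stem is an unrounded vowel (*ije*, *aruga*).
*tupeva* — last vowel /a/ (an unrounded vowel) → -wat → *tupevawat*.
The last vowel of *lazo* is /o/, which is a rounded vowel, so the suffix is -o, giving *lazoo*.

tupevawat, lazoo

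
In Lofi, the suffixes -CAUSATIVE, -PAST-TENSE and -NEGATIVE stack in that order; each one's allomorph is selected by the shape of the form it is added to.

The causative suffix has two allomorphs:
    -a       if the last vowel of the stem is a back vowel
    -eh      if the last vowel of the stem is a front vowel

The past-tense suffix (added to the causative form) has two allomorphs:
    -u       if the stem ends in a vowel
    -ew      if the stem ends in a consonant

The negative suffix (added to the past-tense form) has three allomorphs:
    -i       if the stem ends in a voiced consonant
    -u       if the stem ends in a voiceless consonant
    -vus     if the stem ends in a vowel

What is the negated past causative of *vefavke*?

Since the last vowel of *vefavke* is /e/ (a front vowel), it takes -eh, giving *vefavkeeh*.
The causative form *vefavkeeh*: final sound = /h/, a consonant → -ew → *vefavkeehew*.
The past-tense form *vefavkeehew*: final sound = /w/, a voiced consonant → -i → *vefavkeehewi*.

vefavkeehewi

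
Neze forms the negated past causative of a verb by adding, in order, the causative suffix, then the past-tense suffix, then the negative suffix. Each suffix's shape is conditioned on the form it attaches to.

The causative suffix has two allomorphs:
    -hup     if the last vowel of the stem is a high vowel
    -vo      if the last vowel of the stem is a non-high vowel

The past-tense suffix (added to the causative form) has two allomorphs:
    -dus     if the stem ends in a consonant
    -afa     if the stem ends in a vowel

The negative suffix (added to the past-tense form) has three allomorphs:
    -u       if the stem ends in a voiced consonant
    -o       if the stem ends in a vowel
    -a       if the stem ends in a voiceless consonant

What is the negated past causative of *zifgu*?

Since the last vowel of *zifgu* is /u/ (a high vowel), it takes -hup, giving *zifguhup*.
Since the final sound of the causative form *zifguhup* is /p/ (a consonant), it takes -dus, giving *zifguhupdus*.
The past-tense form *zifguhupdus* — final sound /s/ (a voiceless consonant) → -a → *zifguhupdusa*.

zifguhupdusa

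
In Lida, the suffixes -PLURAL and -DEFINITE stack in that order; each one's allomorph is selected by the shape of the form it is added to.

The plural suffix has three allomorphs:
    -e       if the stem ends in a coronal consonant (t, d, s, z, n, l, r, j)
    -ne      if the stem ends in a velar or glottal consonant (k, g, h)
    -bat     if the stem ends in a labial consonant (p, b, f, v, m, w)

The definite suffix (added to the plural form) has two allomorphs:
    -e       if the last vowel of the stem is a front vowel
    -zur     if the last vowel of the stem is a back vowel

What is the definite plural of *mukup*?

Since the final consonant of *mukup* is /p/ (labial), it takes -bat, giving *mukupbat*.
The plural form *mukupbat*: last vowel = /a/, a back vowel → -zur → *mukupbatzur*.

mukupbatzur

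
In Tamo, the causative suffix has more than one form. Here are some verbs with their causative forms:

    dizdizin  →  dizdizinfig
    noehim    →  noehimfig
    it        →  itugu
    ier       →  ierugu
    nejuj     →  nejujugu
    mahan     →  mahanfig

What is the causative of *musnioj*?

musniojugu

The suffix is conditioned by the final consonant: -fig when the stem ends in a nasal (*dizdizin*, *noehim*, *mahan*); -ugu when the stem ends in a non-nasal consonant (*it*, *ier*, *nejuj*).
*musnioj*: final consonant = /j/, non-nasal → -ugu → *musniojugu*.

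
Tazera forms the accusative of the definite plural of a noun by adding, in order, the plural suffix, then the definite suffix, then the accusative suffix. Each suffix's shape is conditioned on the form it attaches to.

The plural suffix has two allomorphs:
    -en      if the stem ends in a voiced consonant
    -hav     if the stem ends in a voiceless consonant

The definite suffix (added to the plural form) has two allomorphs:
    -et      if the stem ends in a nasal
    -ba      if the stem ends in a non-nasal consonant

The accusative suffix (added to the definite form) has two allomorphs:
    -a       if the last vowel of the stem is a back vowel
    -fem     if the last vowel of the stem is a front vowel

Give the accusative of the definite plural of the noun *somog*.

somogenetfem

*somog*: final consonant = /g/, voiced → -en → *somogen*.
Since the final consonant of the plural form *somogen* is /n/ (a nasal), it takes -et, giving *somogenet*.
Since the last vowel of the definite form *somogenet* is /e/ (a front vowel), it takes -fem, giving *somogenetfem*.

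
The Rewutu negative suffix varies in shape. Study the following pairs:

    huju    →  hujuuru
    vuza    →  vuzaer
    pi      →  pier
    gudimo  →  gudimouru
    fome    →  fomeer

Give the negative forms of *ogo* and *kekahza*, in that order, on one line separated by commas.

ogouru, kekahzaer

Looking at the last vowel of each stem: -uru when the last vowel of the stem is a rounded vowel (*huju*, *gudimo*); -er when the last vowel of the stem is an unrounded vowel (*vuza*, *pi*, *fome*).
*ogo* — last vowel /o/ (a rounded vowel) → -uru → *ogouru*.
Since the last vowel of *kekahza* is /a/ (an unrounded vowel), it takes -er, giving *kekahzaer*.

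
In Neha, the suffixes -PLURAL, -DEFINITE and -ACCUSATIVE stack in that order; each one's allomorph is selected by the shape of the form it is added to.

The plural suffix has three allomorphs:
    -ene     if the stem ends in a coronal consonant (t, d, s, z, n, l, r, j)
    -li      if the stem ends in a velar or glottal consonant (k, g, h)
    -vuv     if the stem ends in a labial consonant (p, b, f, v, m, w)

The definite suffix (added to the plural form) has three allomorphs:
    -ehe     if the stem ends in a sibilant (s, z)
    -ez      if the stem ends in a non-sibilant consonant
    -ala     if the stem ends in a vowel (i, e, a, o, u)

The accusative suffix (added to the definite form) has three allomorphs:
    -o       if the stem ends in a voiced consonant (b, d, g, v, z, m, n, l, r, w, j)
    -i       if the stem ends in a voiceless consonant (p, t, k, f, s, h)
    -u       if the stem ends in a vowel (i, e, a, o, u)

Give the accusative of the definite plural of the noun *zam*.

*zam* — final consonant /m/ (labial) → -vuv → *zamvuv*.
The plural form *zamvuv*: final sound = /v/, a non-sibilant consonant → -ez → *zamvuvez*.
The final sound of the definite form *zamvuvez* is /z/, which is a voiced consonant, so the accusative suffix is -o, giving *zamvuvezo*.

zamvuvezo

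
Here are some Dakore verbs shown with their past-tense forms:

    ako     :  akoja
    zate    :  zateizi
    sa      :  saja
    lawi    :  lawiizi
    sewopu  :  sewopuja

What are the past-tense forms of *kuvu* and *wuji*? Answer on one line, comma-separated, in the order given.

kuvuja, wujiizi

The pattern is front/back vowel harmony: -izi when the last vowel of the stem is a front vowel (*zate*, *lawi*); -ja when the last vowel of the stem is a back vowel (*ako*, *sa*, *sewopu*).
*kuvu* — last vowel /u/ (a back vowel) → -ja → *kuvuja*.
*wuji* — last vowel /i/ (a front vowel) → -izi → *wujiizi*.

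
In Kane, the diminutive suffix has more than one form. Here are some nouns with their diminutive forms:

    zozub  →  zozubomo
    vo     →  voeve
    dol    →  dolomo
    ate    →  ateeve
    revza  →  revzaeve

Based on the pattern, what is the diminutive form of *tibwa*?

tibwaeve

The pattern is consonant vs. vowel: -omo when the stem ends in a consonant (*zozub*, *dol*); -eve when the stem ends in a vowel (*vo*, *ate*, *revza*).
*tibwa*: final sound = /a/, a vowel → -eve → *tibwaeve*.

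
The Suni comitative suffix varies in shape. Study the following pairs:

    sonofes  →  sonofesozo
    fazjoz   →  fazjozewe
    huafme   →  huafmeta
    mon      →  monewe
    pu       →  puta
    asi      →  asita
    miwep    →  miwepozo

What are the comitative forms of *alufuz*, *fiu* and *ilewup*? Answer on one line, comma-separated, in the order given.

The suffix is conditioned by the final sound: -ozo when the stem ends in a voiceless consonant (*sonofes*, *miwep*); -ewe when the stem ends in a voiced consonant (*fazjoz*, *mon*); -ta when the stem ends in a vowel (*huafme*, *pu*, *asi*).
*alufuz* — final sound /z/ (a voiced consonant) → -ewe → *alufuzewe*.
*fiu* — final sound /u/ (a vowel) → -ta → *fiuta*.
*ilewup*: final sound = /p/, a voiceless consonant → -ozo → *ilewupozo*.

alufuzewe, fiuta, ilewupozo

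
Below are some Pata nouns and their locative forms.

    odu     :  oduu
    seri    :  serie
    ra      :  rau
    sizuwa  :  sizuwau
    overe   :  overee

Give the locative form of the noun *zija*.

zijau

The alternation tracks the last vowel of the stem — -e when the last vowel of the stem is a front vowel (*seri*, *overe*); -u when the last vowel of the stem is a back vowel (*odu*, *ra*, *sizuwa*).
*zija*: last vowel = /a/, a back vowel → -u → *zijau*.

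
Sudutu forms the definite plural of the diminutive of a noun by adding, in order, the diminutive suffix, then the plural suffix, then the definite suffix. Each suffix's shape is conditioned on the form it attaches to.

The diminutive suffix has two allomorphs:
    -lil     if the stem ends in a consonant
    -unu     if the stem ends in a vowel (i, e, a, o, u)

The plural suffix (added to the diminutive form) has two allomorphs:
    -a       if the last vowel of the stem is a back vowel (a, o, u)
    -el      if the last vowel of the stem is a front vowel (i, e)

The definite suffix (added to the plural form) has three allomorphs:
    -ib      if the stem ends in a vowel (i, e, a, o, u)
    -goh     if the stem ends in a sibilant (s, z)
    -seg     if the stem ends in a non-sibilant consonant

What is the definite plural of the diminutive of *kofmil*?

kofmillilelseg

*kofmil*: final sound = /l/, a consonant → -lil → *kofmillil*.
Since the last vowel of the diminutive form *kofmillil* is /i/ (a front vowel), it takes -el, giving *kofmillilel*.
The plural form *kofmillilel* — final sound /l/ (a non-sibilant consonant) → -seg → *kofmillilelseg*.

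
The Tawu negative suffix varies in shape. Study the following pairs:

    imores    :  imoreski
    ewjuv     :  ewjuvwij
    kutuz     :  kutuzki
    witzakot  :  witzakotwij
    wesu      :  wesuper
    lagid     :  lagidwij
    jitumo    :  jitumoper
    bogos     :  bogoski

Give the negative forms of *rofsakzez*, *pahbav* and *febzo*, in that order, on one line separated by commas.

rofsakzezki, pahbavwij, febzoper

Looking at the final sound of each stem: -ki when the stem ends in a sibilant (*imores*, *kutuz*, *bogos*); -wij when the stem ends in a non-sibilant consonant (*ewjuv*, *witzakot*, *lagid*); -per when the stem ends in a vowel (*wesu*, *jitumo*).
*rofsakzez*: final sound = /z/, a sibilant → -ki → *rofsakzezki*.
*pahbav* — final sound /v/ (a non-sibilant consonant) → -wij → *pahbavwij*.
Since the final sound of *febzo* is /o/ (a vowel), it takes -per, giving *febzoper*.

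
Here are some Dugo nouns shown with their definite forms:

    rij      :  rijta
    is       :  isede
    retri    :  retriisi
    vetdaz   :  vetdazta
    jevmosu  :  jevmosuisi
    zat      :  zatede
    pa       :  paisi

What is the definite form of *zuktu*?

zuktuisi

The pattern is voicing of the final sound: -ede when the stem ends in a voiceless consonant (*is*, *zat*); -ta when the stem ends in a voiced consonant (*rij*, *vetdaz*); -isi when the stem ends in a vowel (*retri*, *jevmosu*, *pa*).
*zuktu*: final sound = /u/, a vowel → -isi → *zuktuisi*.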